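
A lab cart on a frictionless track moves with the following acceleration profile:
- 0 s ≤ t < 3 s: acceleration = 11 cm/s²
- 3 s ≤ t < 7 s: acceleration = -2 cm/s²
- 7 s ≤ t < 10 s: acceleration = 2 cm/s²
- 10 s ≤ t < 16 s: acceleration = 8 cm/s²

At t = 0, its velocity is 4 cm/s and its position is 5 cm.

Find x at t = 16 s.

648.5 cm

On each constant-a segment, Δv = aΔt and Δx = v₀Δt + ½aΔt²; chain segment to segment.
0–3 s: v starts 4 cm/s; Δx = 4·3 + ½·11·3² = 61.5 cm; v ends 37 cm/s.
3–7 s: v starts 37 cm/s; Δx = 37·4 + ½·-2·4² = 132 cm; v ends 29 cm/s.
7–10 s: v starts 29 cm/s; Δx = 29·3 + ½·2·3² = 96 cm; v ends 35 cm/s.
10–16 s: v starts 35 cm/s; Δx = 35·6 + ½·8·6² = 354 cm; v ends 83 cm/s.
x(16) = 5 + Σ Δx = 648.5 cm.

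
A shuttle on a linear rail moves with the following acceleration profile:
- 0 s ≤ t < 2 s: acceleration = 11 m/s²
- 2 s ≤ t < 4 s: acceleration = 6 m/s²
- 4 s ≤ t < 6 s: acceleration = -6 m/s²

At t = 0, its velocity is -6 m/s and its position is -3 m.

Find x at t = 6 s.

95 m

On each constant-a segment, Δv = aΔt and Δx = v₀Δt + ½aΔt²; chain segment to segment.
0–2 s: v starts -6 m/s; Δx = -6·2 + ½·11·2² = 10 m; v ends 16 m/s.
2–4 s: v starts 16 m/s; Δx = 16·2 + ½·6·2² = 44 m; v ends 28 m/s.
4–6 s: v starts 28 m/s; Δx = 28·2 + ½·-6·2² = 44 m; v ends 16 m/s.
x(6) = -3 + Σ Δx = 95 m.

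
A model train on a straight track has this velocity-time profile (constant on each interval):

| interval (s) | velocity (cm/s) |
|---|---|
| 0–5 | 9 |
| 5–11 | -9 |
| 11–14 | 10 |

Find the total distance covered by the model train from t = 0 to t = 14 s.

129 cm

Distance (not displacement) is the total path length: add the absolute areas under v-t.
0–5 s: |9| × 5 = 45 cm
5–11 s: |-9| × 6 = 54 cm
11–14 s: |10| × 3 = 30 cm
Total distance = 129 cm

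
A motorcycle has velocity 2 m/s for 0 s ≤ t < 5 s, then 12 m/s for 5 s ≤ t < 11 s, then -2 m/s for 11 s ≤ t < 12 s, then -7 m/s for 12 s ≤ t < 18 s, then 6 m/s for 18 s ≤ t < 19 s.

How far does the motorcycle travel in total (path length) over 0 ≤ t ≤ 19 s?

132 m

Total distance travelled is ∫|v| dt — sum the magnitudes of each area piece.
0–5 s: |2| × 5 = 10 m
5–11 s: |12| × 6 = 72 m
11–12 s: |-2| × 1 = 2 m
12–18 s: |-7| × 6 = 42 m
18–19 s: |6| × 1 = 6 m
Total distance = 132 m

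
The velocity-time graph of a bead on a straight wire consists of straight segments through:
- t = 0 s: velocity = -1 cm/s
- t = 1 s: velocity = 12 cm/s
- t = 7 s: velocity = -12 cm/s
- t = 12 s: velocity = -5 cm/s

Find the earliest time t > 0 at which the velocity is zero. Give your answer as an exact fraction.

v changes sign on 0–1 s (from -1 to 12); the graph is linear there, so v = 0 at t = 0 + (1)·(1 − 0)/(12 − -1) = 1/13 s.

t = 1/13 s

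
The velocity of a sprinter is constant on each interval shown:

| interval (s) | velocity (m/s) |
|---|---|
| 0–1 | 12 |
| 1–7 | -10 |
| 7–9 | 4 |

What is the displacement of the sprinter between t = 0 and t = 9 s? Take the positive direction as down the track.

-40 m

Displacement is the signed area under the v-t curve.
0–1 s: 12 × 1 = 12 m
1–7 s: -10 × 6 = -60 m
7–9 s: 4 × 2 = 8 m
Net displacement = -40 m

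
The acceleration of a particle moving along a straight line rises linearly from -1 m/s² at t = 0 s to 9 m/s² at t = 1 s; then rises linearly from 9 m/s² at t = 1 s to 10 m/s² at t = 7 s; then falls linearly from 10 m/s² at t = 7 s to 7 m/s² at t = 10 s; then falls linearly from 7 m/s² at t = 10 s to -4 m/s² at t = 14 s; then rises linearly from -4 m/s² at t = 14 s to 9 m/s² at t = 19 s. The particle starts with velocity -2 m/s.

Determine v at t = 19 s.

103 m/s

Δv equals the area under the a-t graph; then v = v₀ + Δv.
0–1 s: ½(-1 + 9)(1) = 4 m/s
1–7 s: ½(9 + 10)(6) = 57 m/s
7–10 s: ½(10 + 7)(3) = 25.5 m/s
10–14 s: ½(7 + -4)(4) = 6 m/s
14–19 s: ½(-4 + 9)(5) = 12.5 m/s
Δv = 105 m/s, so v(19) = -2 + (105) = 103 m/s.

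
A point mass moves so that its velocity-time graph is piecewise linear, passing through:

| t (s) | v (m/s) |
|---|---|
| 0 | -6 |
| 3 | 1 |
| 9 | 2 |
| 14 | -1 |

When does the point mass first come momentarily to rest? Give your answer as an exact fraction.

v changes sign on 0–3 s (from -6 to 1); the graph is linear there, so v = 0 at t = 0 + (6)·(3 − 0)/(1 − -6) = 18/7 s.

t = 18/7 s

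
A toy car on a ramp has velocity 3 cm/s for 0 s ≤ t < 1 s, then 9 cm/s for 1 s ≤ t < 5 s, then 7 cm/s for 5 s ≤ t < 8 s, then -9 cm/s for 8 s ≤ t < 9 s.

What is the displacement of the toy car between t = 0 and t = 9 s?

Net displacement equals the area under the velocity-time graph (areas below the axis count negative).
0–1 s: 3 × 1 = 3 cm
1–5 s: 9 × 4 = 36 cm
5–8 s: 7 × 3 = 21 cm
8–9 s: -9 × 1 = -9 cm
Net displacement = 51 cm

51 cm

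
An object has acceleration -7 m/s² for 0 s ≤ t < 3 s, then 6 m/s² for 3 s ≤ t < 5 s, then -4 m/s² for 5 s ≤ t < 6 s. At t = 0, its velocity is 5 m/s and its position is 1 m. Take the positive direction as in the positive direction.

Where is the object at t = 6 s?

On each constant-a segment, Δv = aΔt and Δx = v₀Δt + ½aΔt²; chain segment to segment.
0–3 s: v starts 5 m/s; Δx = 5·3 + ½·-7·3² = -16.5 m; v ends -16 m/s.
3–5 s: v starts -16 m/s; Δx = -16·2 + ½·6·2² = -20 m; v ends -4 m/s.
5–6 s: v starts -4 m/s; Δx = -4·1 + ½·-4·1² = -6 m; v ends -8 m/s.
x(6) = 1 + Σ Δx = -41.5 m.

-41.5 m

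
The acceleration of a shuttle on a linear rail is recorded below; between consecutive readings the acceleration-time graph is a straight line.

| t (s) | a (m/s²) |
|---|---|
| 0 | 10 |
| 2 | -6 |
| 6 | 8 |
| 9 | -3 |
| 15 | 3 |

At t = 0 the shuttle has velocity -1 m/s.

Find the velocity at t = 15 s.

Δv equals the area under the a-t graph; then v = v₀ + Δv.
0–2 s: ½(10 + -6)(2) = 4 m/s
2–6 s: ½(-6 + 8)(4) = 4 m/s
6–9 s: ½(8 + -3)(3) = 7.5 m/s
9–15 s: ½(-3 + 3)(6) = 0 m/s
Δv = 15.5 m/s, so v(15) = -1 + (15.5) = 14.5 m/s.

14.5 m/s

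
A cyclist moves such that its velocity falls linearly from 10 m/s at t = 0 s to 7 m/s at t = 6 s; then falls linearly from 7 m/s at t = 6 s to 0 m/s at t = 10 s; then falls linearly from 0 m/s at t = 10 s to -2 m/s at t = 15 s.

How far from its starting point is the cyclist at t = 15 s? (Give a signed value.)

60 m

Displacement is the signed area under the v-t curve.
0–6 s: ½(10 + 7)(6) = 51 m
6–10 s: ½(7 + 0)(4) = 14 m
10–15 s: ½(0 + -2)(5) = -5 m
Net displacement = 60 m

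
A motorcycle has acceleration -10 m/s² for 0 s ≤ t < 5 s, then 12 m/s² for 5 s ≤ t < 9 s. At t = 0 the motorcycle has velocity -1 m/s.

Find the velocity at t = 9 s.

Δv equals the area under the a-t graph; then v = v₀ + Δv.
0–5 s: -10 × 5 = -50 m/s
5–9 s: 12 × 4 = 48 m/s
Δv = -2 m/s, so v(9) = -1 + (-2) = -3 m/s.

-3 m/s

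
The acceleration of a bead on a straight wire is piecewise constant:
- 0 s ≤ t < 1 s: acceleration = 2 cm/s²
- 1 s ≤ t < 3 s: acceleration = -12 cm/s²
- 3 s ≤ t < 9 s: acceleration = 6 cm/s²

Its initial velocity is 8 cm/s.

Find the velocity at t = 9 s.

Δv equals the area under the a-t graph; then v = v₀ + Δv.
0–1 s: 2 × 1 = 2 cm/s
1–3 s: -12 × 2 = -24 cm/s
3–9 s: 6 × 6 = 36 cm/s
Δv = 14 cm/s, so v(9) = 8 + (14) = 22 cm/s.

22 cm/s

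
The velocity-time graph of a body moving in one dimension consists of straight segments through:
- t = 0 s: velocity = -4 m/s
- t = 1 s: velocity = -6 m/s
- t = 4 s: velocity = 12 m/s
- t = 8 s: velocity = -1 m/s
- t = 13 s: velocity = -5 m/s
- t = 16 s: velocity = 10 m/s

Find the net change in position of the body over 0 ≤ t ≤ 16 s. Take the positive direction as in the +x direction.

Displacement is the signed area under the v-t curve.
0–1 s: ½(-4 + -6)(1) = -5 m
1–4 s: ½(-6 + 12)(3) = 9 m
4–8 s: ½(12 + -1)(4) = 22 m
8–13 s: ½(-1 + -5)(5) = -15 m
13–16 s: ½(-5 + 10)(3) = 7.5 m
Net displacement = 18.5 m

18.5 m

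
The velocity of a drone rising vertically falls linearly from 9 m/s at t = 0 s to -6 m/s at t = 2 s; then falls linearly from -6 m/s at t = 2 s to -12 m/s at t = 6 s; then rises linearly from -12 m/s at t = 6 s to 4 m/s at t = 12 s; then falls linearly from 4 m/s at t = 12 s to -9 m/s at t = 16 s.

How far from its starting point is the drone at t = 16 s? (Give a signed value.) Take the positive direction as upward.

Displacement is the signed area under the v-t curve.
0–2 s: ½(9 + -6)(2) = 3 m
2–6 s: ½(-6 + -12)(4) = -36 m
6–12 s: ½(-12 + 4)(6) = -24 m
12–16 s: ½(4 + -9)(4) = -10 m
Net displacement = -67 m

-67 m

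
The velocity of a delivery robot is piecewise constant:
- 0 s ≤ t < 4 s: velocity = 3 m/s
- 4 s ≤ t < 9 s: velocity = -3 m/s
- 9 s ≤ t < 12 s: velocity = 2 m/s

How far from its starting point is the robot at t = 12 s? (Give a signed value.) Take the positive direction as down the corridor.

Net displacement equals the area under the velocity-time graph (areas below the axis count negative).
0–4 s: 3 × 4 = 12 m
4–9 s: -3 × 5 = -15 m
9–12 s: 2 × 3 = 6 m
Net displacement = 3 m

3 m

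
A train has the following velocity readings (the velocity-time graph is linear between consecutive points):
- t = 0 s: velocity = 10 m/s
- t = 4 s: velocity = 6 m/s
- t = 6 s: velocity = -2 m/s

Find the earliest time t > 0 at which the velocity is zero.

v changes sign on 4–6 s (from 6 to -2); the graph is linear there, so v = 0 at t = 4 + (-6)·(6 − 4)/(-2 − 6) = 5.5 s.

t = 5.5 s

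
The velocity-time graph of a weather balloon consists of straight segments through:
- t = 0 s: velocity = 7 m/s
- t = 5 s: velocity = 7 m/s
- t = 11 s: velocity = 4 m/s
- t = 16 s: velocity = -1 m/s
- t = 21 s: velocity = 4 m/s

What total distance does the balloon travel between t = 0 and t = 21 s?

85 m

Distance (not displacement) is the total path length: add the absolute areas under v-t.
0–5 s: |7| × 5 = 35 m
5–11 s: |½(7 + 4)(6)| = 33 m
11–16 s: v = 0 at t = 15 s; triangle areas 8 + 0.5 = 8.5 m
16–21 s: v = 0 at t = 17 s; triangle areas 0.5 + 8 = 8.5 m
Total distance = 85 m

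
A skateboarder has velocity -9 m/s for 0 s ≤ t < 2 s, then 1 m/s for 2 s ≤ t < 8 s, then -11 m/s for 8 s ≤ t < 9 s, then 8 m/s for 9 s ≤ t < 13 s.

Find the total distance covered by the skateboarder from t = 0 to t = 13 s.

Total distance travelled is ∫|v| dt — sum the magnitudes of each area piece.
0–2 s: |-9| × 2 = 18 m
2–8 s: |1| × 6 = 6 m
8–9 s: |-11| × 1 = 11 m
9–13 s: |8| × 4 = 32 m
Total distance = 67 m

67 m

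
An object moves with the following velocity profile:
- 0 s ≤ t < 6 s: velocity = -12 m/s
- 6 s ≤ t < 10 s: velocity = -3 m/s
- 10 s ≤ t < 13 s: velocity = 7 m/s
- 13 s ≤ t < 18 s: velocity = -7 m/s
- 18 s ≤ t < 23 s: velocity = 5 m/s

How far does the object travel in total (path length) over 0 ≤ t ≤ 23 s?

165 m

Total distance travelled is ∫|v| dt — sum the magnitudes of each area piece.
0–6 s: |-12| × 6 = 72 m
6–10 s: |-3| × 4 = 12 m
10–13 s: |7| × 3 = 21 m
13–18 s: |-7| × 5 = 35 m
18–23 s: |5| × 5 = 25 m
Total distance = 165 m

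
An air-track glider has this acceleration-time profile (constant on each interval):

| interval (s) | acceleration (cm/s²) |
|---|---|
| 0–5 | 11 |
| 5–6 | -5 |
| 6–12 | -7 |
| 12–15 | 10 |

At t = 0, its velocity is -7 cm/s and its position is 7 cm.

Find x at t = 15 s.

On each constant-a segment, Δv = aΔt and Δx = v₀Δt + ½aΔt²; chain segment to segment.
0–5 s: v starts -7 cm/s; Δx = -7·5 + ½·11·5² = 102.5 cm; v ends 48 cm/s.
5–6 s: v starts 48 cm/s; Δx = 48·1 + ½·-5·1² = 45.5 cm; v ends 43 cm/s.
6–12 s: v starts 43 cm/s; Δx = 43·6 + ½·-7·6² = 132 cm; v ends 1 cm/s.
12–15 s: v starts 1 cm/s; Δx = 1·3 + ½·10·3² = 48 cm; v ends 31 cm/s.
x(15) = 7 + Σ Δx = 335 cm.

335 cm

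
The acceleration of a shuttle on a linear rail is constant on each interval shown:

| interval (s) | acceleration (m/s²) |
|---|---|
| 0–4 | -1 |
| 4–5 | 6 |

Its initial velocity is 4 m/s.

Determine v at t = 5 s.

Δv equals the area under the a-t graph; then v = v₀ + Δv.
0–4 s: -1 × 4 = -4 m/s
4–5 s: 6 × 1 = 6 m/s
Δv = 2 m/s, so v(5) = 4 + (2) = 6 m/s.

6 m/s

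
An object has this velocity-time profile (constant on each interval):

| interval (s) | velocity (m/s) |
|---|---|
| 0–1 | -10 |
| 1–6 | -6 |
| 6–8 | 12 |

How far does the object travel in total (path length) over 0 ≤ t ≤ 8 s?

Distance (not displacement) is the total path length: add the absolute areas under v-t.
0–1 s: |-10| × 1 = 10 m
1–6 s: |-6| × 5 = 30 m
6–8 s: |12| × 2 = 24 m
Total distance = 64 m

64 m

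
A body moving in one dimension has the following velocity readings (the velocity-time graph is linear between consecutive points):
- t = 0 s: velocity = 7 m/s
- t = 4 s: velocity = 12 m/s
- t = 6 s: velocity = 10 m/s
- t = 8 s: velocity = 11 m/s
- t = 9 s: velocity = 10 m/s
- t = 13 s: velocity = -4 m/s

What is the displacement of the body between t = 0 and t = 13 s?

103.5 m

Displacement is the signed area under the v-t curve.
0–4 s: ½(7 + 12)(4) = 38 m
4–6 s: ½(12 + 10)(2) = 22 m
6–8 s: ½(10 + 11)(2) = 21 m
8–9 s: ½(11 + 10)(1) = 10.5 m
9–13 s: ½(10 + -4)(4) = 12 m
Net displacement = 103.5 m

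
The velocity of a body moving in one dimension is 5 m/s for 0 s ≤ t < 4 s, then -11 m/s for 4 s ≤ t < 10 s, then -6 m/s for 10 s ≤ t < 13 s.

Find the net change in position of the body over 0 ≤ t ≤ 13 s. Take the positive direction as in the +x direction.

Net displacement equals the area under the velocity-time graph (areas below the axis count negative).
0–4 s: 5 × 4 = 20 m
4–10 s: -11 × 6 = -66 m
10–13 s: -6 × 3 = -18 m
Net displacement = -64 m

-64 m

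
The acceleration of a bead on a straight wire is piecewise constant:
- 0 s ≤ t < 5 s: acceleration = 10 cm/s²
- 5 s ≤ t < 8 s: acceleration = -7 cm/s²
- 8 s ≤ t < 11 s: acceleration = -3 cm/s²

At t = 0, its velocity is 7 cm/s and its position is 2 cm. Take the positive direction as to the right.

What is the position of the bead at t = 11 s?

396 cm

On each constant-a segment, Δv = aΔt and Δx = v₀Δt + ½aΔt²; chain segment to segment.
0–5 s: v starts 7 cm/s; Δx = 7·5 + ½·10·5² = 160 cm; v ends 57 cm/s.
5–8 s: v starts 57 cm/s; Δx = 57·3 + ½·-7·3² = 139.5 cm; v ends 36 cm/s.
8–11 s: v starts 36 cm/s; Δx = 36·3 + ½·-3·3² = 94.5 cm; v ends 27 cm/s.
x(11) = 2 + Σ Δx = 396 cm.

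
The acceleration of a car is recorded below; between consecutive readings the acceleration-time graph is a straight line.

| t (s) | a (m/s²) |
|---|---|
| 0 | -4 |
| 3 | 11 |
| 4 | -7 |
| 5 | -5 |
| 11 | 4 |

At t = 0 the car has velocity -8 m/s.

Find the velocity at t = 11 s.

Δv equals the area under the a-t graph; then v = v₀ + Δv.
0–3 s: ½(-4 + 11)(3) = 10.5 m/s
3–4 s: ½(11 + -7)(1) = 2 m/s
4–5 s: ½(-7 + -5)(1) = -6 m/s
5–11 s: ½(-5 + 4)(6) = -3 m/s
Δv = 3.5 m/s, so v(11) = -8 + (3.5) = -4.5 m/s.

-4.5 m/s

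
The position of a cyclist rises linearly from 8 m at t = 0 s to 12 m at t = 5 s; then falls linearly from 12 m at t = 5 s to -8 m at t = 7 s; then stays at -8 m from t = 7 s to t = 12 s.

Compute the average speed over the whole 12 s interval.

Average speed = (total path length)/(elapsed time); on a piecewise-linear x-t graph the path length is Σ|Δx|.
0–5 s: |Δx| = |12 − 8| = 4 m
5–7 s: |Δx| = |-8 − 12| = 20 m
7–12 s: |Δx| = |-8 − -8| = 0 m
Total path = 24 m; average speed = 24/12 = 2 m/s.

2 m/s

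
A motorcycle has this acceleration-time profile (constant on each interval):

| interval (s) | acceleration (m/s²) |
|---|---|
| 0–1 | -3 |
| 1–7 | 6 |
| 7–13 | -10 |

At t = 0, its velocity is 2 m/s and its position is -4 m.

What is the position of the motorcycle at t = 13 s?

128.5 m

On each constant-a segment, Δv = aΔt and Δx = v₀Δt + ½aΔt²; chain segment to segment.
0–1 s: v starts 2 m/s; Δx = 2·1 + ½·-3·1² = 0.5 m; v ends -1 m/s.
1–7 s: v starts -1 m/s; Δx = -1·6 + ½·6·6² = 102 m; v ends 35 m/s.
7–13 s: v starts 35 m/s; Δx = 35·6 + ½·-10·6² = 30 m; v ends -25 m/s.
x(13) = -4 + Σ Δx = 128.5 m.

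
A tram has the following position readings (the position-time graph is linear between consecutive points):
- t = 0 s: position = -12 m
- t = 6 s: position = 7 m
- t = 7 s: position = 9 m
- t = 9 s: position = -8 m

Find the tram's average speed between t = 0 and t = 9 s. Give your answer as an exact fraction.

Average speed = (total path length)/(elapsed time); on a piecewise-linear x-t graph the path length is Σ|Δx|.
0–6 s: |Δx| = |7 − -12| = 19 m
6–7 s: |Δx| = |9 − 7| = 2 m
7–9 s: |Δx| = |-8 − 9| = 17 m
Total path = 38 m; average speed = 38/9 = 38/9 m/s.

38/9 m/s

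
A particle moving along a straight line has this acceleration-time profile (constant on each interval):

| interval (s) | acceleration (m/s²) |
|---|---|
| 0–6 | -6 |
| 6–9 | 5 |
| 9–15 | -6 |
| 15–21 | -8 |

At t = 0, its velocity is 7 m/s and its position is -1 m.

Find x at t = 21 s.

On each constant-a segment, Δv = aΔt and Δx = v₀Δt + ½aΔt²; chain segment to segment.
0–6 s: v starts 7 m/s; Δx = 7·6 + ½·-6·6² = -66 m; v ends -29 m/s.
6–9 s: v starts -29 m/s; Δx = -29·3 + ½·5·3² = -64.5 m; v ends -14 m/s.
9–15 s: v starts -14 m/s; Δx = -14·6 + ½·-6·6² = -192 m; v ends -50 m/s.
15–21 s: v starts -50 m/s; Δx = -50·6 + ½·-8·6² = -444 m; v ends -98 m/s.
x(21) = -1 + Σ Δx = -767.5 m.

-767.5 m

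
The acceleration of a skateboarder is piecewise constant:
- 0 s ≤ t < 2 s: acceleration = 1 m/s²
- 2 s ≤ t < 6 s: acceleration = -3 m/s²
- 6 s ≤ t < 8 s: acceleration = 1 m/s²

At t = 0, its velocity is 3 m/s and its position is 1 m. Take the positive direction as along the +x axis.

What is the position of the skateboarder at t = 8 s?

On each constant-a segment, Δv = aΔt and Δx = v₀Δt + ½aΔt²; chain segment to segment.
0–2 s: v starts 3 m/s; Δx = 3·2 + ½·1·2² = 8 m; v ends 5 m/s.
2–6 s: v starts 5 m/s; Δx = 5·4 + ½·-3·4² = -4 m; v ends -7 m/s.
6–8 s: v starts -7 m/s; Δx = -7·2 + ½·1·2² = -12 m; v ends -5 m/s.
x(8) = 1 + Σ Δx = -7 m.

-7 m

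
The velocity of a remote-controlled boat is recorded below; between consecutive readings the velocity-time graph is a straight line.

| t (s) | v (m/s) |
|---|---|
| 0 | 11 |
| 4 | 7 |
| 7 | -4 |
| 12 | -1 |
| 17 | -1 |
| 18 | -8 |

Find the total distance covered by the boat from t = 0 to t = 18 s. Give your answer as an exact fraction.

Distance (not displacement) is the total path length: add the absolute areas under v-t.
0–4 s: |½(11 + 7)(4)| = 36 m
4–7 s: v = 0 at t = 65/11 s; triangle areas 147/22 + 24/11 = 195/22 m
7–12 s: |½(-4 + -1)(5)| = 12.5 m
12–17 s: |-1| × 5 = 5 m
17–18 s: |½(-1 + -8)(1)| = 4.5 m
Total distance = 1471/22 m

1471/22 m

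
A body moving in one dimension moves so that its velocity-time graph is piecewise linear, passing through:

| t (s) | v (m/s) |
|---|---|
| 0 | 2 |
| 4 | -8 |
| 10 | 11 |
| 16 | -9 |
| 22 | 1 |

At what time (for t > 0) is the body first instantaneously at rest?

t = 0.8 s

v changes sign on 0–4 s (from 2 to -8); the graph is linear there, so v = 0 at t = 0 + (-2)·(4 − 0)/(-8 − 2) = 0.8 s.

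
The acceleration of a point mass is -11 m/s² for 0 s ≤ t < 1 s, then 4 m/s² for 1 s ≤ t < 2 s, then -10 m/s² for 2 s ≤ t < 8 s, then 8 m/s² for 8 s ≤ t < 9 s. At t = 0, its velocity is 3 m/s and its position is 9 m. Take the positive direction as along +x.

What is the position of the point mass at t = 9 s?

On each constant-a segment, Δv = aΔt and Δx = v₀Δt + ½aΔt²; chain segment to segment.
0–1 s: v starts 3 m/s; Δx = 3·1 + ½·-11·1² = -2.5 m; v ends -8 m/s.
1–2 s: v starts -8 m/s; Δx = -8·1 + ½·4·1² = -6 m; v ends -4 m/s.
2–8 s: v starts -4 m/s; Δx = -4·6 + ½·-10·6² = -204 m; v ends -64 m/s.
8–9 s: v starts -64 m/s; Δx = -64·1 + ½·8·1² = -60 m; v ends -56 m/s.
x(9) = 9 + Σ Δx = -263.5 m.

-263.5 m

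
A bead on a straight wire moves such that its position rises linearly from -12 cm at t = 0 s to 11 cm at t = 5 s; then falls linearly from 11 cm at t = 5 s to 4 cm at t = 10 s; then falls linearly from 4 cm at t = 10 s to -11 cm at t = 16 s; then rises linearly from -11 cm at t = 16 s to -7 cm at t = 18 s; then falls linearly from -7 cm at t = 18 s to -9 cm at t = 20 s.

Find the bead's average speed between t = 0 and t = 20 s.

Average speed = (total path length)/(elapsed time); on a piecewise-linear x-t graph the path length is Σ|Δx|.
0–5 s: |Δx| = |11 − -12| = 23 cm
5–10 s: |Δx| = |4 − 11| = 7 cm
10–16 s: |Δx| = |-11 − 4| = 15 cm
16–18 s: |Δx| = |-7 − -11| = 4 cm
18–20 s: |Δx| = |-9 − -7| = 2 cm
Total path = 51 cm; average speed = 51/20 = 2.55 cm/s.

2.55 cm/s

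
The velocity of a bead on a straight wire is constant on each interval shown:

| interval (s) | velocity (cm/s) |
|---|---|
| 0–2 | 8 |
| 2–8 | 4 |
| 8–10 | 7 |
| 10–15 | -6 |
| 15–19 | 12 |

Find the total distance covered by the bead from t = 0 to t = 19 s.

132 cm

Distance (not displacement) is the total path length: add the absolute areas under v-t.
0–2 s: |8| × 2 = 16 cm
2–8 s: |4| × 6 = 24 cm
8–10 s: |7| × 2 = 14 cm
10–15 s: |-6| × 5 = 30 cm
15–19 s: |12| × 4 = 48 cm
Total distance = 132 cm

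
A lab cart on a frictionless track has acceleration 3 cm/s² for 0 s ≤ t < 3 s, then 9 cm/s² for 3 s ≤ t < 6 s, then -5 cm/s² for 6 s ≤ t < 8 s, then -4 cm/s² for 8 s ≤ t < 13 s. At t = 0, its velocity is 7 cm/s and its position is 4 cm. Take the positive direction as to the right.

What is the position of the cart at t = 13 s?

On each constant-a segment, Δv = aΔt and Δx = v₀Δt + ½aΔt²; chain segment to segment.
0–3 s: v starts 7 cm/s; Δx = 7·3 + ½·3·3² = 34.5 cm; v ends 16 cm/s.
3–6 s: v starts 16 cm/s; Δx = 16·3 + ½·9·3² = 88.5 cm; v ends 43 cm/s.
6–8 s: v starts 43 cm/s; Δx = 43·2 + ½·-5·2² = 76 cm; v ends 33 cm/s.
8–13 s: v starts 33 cm/s; Δx = 33·5 + ½·-4·5² = 115 cm; v ends 13 cm/s.
x(13) = 4 + Σ Δx = 318 cm.

318 cm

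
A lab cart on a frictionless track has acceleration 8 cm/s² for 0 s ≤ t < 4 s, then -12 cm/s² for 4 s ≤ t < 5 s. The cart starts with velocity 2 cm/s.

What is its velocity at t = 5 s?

22 cm/s

Δv equals the area under the a-t graph; then v = v₀ + Δv.
0–4 s: 8 × 4 = 32 cm/s
4–5 s: -12 × 1 = -12 cm/s
Δv = 20 cm/s, so v(5) = 2 + (20) = 22 cm/s.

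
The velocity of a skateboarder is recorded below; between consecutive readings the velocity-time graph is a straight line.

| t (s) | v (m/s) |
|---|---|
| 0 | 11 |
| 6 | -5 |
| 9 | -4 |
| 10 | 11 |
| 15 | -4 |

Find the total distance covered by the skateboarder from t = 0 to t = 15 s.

68.275 m

Distance (not displacement) is the total path length: add the absolute areas under v-t.
0–6 s: v = 0 at t = 4.125 s; triangle areas 22.6875 + 4.6875 = 27.375 m
6–9 s: |½(-5 + -4)(3)| = 13.5 m
9–10 s: v = 0 at t = 139/15 s; triangle areas 8/15 + 121/30 = 137/30 m
10–15 s: v = 0 at t = 41/3 s; triangle areas 121/6 + 8/3 = 137/6 m
Total distance = 68.275 m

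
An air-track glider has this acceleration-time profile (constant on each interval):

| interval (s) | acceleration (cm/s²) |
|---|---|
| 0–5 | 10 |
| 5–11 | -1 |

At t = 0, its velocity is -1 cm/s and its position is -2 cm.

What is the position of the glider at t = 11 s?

On each constant-a segment, Δv = aΔt and Δx = v₀Δt + ½aΔt²; chain segment to segment.
0–5 s: v starts -1 cm/s; Δx = -1·5 + ½·10·5² = 120 cm; v ends 49 cm/s.
5–11 s: v starts 49 cm/s; Δx = 49·6 + ½·-1·6² = 276 cm; v ends 43 cm/s.
x(11) = -2 + Σ Δx = 394 cm.

394 cm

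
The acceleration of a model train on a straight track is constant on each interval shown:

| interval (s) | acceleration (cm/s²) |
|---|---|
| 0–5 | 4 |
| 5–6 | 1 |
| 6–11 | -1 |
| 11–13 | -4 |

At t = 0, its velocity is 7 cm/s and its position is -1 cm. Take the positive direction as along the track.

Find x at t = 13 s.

On each constant-a segment, Δv = aΔt and Δx = v₀Δt + ½aΔt²; chain segment to segment.
0–5 s: v starts 7 cm/s; Δx = 7·5 + ½·4·5² = 85 cm; v ends 27 cm/s.
5–6 s: v starts 27 cm/s; Δx = 27·1 + ½·1·1² = 27.5 cm; v ends 28 cm/s.
6–11 s: v starts 28 cm/s; Δx = 28·5 + ½·-1·5² = 127.5 cm; v ends 23 cm/s.
11–13 s: v starts 23 cm/s; Δx = 23·2 + ½·-4·2² = 38 cm; v ends 15 cm/s.
x(13) = -1 + Σ Δx = 277 cm.

277 cm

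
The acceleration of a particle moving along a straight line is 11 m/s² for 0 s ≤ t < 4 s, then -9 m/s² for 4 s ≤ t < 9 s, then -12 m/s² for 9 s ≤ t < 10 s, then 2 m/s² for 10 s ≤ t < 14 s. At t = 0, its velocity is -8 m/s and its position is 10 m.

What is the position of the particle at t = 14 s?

On each constant-a segment, Δv = aΔt and Δx = v₀Δt + ½aΔt²; chain segment to segment.
0–4 s: v starts -8 m/s; Δx = -8·4 + ½·11·4² = 56 m; v ends 36 m/s.
4–9 s: v starts 36 m/s; Δx = 36·5 + ½·-9·5² = 67.5 m; v ends -9 m/s.
9–10 s: v starts -9 m/s; Δx = -9·1 + ½·-12·1² = -15 m; v ends -21 m/s.
10–14 s: v starts -21 m/s; Δx = -21·4 + ½·2·4² = -68 m; v ends -13 m/s.
x(14) = 10 + Σ Δx = 50.5 m.

50.5 m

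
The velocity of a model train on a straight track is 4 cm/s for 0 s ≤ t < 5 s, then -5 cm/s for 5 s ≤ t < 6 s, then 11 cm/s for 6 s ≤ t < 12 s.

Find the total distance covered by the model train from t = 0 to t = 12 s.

91 cm

Total distance travelled is ∫|v| dt — sum the magnitudes of each area piece.
0–5 s: |4| × 5 = 20 cm
5–6 s: |-5| × 1 = 5 cm
6–12 s: |11| × 6 = 66 cm
Total distance = 91 cm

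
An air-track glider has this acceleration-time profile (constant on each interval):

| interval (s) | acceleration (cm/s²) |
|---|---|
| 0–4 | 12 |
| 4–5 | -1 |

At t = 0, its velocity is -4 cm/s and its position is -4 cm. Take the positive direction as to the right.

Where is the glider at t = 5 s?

119.5 cm

On each constant-a segment, Δv = aΔt and Δx = v₀Δt + ½aΔt²; chain segment to segment.
0–4 s: v starts -4 cm/s; Δx = -4·4 + ½·12·4² = 80 cm; v ends 44 cm/s.
4–5 s: v starts 44 cm/s; Δx = 44·1 + ½·-1·1² = 43.5 cm; v ends 43 cm/s.
x(5) = -4 + Σ Δx = 119.5 cm.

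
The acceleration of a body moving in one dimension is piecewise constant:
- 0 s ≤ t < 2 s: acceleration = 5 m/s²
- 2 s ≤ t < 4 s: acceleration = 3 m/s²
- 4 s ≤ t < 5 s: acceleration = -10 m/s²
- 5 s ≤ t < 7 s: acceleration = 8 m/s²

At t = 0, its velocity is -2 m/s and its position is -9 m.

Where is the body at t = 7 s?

On each constant-a segment, Δv = aΔt and Δx = v₀Δt + ½aΔt²; chain segment to segment.
0–2 s: v starts -2 m/s; Δx = -2·2 + ½·5·2² = 6 m; v ends 8 m/s.
2–4 s: v starts 8 m/s; Δx = 8·2 + ½·3·2² = 22 m; v ends 14 m/s.
4–5 s: v starts 14 m/s; Δx = 14·1 + ½·-10·1² = 9 m; v ends 4 m/s.
5–7 s: v starts 4 m/s; Δx = 4·2 + ½·8·2² = 24 m; v ends 20 m/s.
x(7) = -9 + Σ Δx = 52 m.

52 m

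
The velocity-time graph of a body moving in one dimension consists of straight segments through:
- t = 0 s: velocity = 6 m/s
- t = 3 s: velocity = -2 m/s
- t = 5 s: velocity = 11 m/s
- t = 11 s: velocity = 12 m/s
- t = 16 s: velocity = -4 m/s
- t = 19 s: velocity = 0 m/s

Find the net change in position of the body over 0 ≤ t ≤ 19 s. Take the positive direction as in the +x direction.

98 m

Displacement is the signed area under the v-t curve.
0–3 s: ½(6 + -2)(3) = 6 m
3–5 s: ½(-2 + 11)(2) = 9 m
5–11 s: ½(11 + 12)(6) = 69 m
11–16 s: ½(12 + -4)(5) = 20 m
16–19 s: ½(-4 + 0)(3) = -6 m
Net displacement = 98 m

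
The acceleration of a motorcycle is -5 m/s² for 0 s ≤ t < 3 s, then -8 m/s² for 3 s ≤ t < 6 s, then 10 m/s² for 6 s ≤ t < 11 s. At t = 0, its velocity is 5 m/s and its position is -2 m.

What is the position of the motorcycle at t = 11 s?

-120.5 m

On each constant-a segment, Δv = aΔt and Δx = v₀Δt + ½aΔt²; chain segment to segment.
0–3 s: v starts 5 m/s; Δx = 5·3 + ½·-5·3² = -7.5 m; v ends -10 m/s.
3–6 s: v starts -10 m/s; Δx = -10·3 + ½·-8·3² = -66 m; v ends -34 m/s.
6–11 s: v starts -34 m/s; Δx = -34·5 + ½·10·5² = -45 m; v ends 16 m/s.
x(11) = -2 + Σ Δx = -120.5 m.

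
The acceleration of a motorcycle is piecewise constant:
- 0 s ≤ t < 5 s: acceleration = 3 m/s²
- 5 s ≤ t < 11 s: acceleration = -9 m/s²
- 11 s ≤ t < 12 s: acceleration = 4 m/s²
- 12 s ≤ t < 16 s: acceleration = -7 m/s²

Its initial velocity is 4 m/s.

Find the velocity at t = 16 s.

-59 m/s

Δv equals the area under the a-t graph; then v = v₀ + Δv.
0–5 s: 3 × 5 = 15 m/s
5–11 s: -9 × 6 = -54 m/s
11–12 s: 4 × 1 = 4 m/s
12–16 s: -7 × 4 = -28 m/s
Δv = -63 m/s, so v(16) = 4 + (-63) = -59 m/s.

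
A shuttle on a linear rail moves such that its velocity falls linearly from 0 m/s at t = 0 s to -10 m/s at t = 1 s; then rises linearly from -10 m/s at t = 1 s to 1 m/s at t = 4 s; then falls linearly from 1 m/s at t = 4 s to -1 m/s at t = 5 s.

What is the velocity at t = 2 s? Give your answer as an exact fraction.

-19/3 m/s

On 1–4 s the graph is linear from -10 to 1 m/s: v(2) = -10 + (1 − -10)·(2 − 1)/(4 − 1) = -19/3 m/s.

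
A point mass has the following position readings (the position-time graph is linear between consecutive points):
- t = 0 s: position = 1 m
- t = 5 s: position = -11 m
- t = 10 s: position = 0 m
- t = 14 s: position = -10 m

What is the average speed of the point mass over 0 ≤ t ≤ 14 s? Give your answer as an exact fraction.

Average speed = (total path length)/(elapsed time); on a piecewise-linear x-t graph the path length is Σ|Δx|.
0–5 s: |Δx| = |-11 − 1| = 12 m
5–10 s: |Δx| = |0 − -11| = 11 m
10–14 s: |Δx| = |-10 − 0| = 10 m
Total path = 33 m; average speed = 33/14 = 33/14 m/s.

33/14 m/s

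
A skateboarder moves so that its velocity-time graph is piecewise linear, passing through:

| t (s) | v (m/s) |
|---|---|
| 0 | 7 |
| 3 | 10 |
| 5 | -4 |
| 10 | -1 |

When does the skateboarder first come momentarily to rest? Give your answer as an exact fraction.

t = 31/7 s

v changes sign on 3–5 s (from 10 to -4); the graph is linear there, so v = 0 at t = 3 + (-10)·(5 − 3)/(-4 − 10) = 31/7 s.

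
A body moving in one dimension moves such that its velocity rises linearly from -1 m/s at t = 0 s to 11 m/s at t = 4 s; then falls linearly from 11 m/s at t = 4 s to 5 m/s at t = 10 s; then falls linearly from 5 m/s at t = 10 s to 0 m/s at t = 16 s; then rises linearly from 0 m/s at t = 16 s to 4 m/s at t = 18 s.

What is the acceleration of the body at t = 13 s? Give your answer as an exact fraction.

Acceleration is the slope of the v-t graph on 10–16 s: (0 − 5)/(16 − 10) = -5/6 m/s².

-5/6 m/s²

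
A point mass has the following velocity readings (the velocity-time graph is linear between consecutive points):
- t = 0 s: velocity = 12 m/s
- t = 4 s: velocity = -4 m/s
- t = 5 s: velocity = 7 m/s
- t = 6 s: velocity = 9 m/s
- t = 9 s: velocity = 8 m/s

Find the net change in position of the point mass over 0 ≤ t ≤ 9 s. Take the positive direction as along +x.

Net displacement equals the area under the velocity-time graph (areas below the axis count negative).
0–4 s: ½(12 + -4)(4) = 16 m
4–5 s: ½(-4 + 7)(1) = 1.5 m
5–6 s: ½(7 + 9)(1) = 8 m
6–9 s: ½(9 + 8)(3) = 25.5 m
Net displacement = 51 m

51 m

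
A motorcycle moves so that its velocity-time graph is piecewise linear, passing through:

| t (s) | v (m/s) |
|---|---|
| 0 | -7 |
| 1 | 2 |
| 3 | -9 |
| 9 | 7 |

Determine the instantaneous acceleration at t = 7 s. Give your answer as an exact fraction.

8/3 m/s²

Acceleration is the slope of the v-t graph on 3–9 s: (7 − -9)/(9 − 3) = 8/3 m/s².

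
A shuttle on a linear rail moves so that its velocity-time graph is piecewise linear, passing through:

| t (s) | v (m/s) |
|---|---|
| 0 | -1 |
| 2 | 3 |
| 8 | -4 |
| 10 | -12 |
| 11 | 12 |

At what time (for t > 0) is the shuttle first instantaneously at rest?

v changes sign on 0–2 s (from -1 to 3); the graph is linear there, so v = 0 at t = 0 + (1)·(2 − 0)/(3 − -1) = 0.5 s.

t = 0.5 s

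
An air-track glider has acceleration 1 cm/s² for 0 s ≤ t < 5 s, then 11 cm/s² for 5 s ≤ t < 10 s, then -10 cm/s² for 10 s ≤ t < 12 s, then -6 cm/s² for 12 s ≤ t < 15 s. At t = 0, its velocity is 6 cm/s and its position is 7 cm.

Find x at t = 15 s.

465 cm

On each constant-a segment, Δv = aΔt and Δx = v₀Δt + ½aΔt²; chain segment to segment.
0–5 s: v starts 6 cm/s; Δx = 6·5 + ½·1·5² = 42.5 cm; v ends 11 cm/s.
5–10 s: v starts 11 cm/s; Δx = 11·5 + ½·11·5² = 192.5 cm; v ends 66 cm/s.
10–12 s: v starts 66 cm/s; Δx = 66·2 + ½·-10·2² = 112 cm; v ends 46 cm/s.
12–15 s: v starts 46 cm/s; Δx = 46·3 + ½·-6·3² = 111 cm; v ends 28 cm/s.
x(15) = 7 + Σ Δx = 465 cm.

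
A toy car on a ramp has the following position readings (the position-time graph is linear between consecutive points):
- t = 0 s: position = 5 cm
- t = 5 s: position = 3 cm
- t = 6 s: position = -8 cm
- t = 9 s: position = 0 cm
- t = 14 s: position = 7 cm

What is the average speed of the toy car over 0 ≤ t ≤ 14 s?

2 cm/s

Average speed = (total path length)/(elapsed time); on a piecewise-linear x-t graph the path length is Σ|Δx|.
0–5 s: |Δx| = |3 − 5| = 2 cm
5–6 s: |Δx| = |-8 − 3| = 11 cm
6–9 s: |Δx| = |0 − -8| = 8 cm
9–14 s: |Δx| = |7 − 0| = 7 cm
Total path = 28 cm; average speed = 28/14 = 2 cm/s.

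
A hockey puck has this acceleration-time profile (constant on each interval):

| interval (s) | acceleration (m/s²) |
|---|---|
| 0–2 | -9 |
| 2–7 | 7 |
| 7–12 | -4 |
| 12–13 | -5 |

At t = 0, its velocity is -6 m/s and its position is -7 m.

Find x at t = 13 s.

On each constant-a segment, Δv = aΔt and Δx = v₀Δt + ½aΔt²; chain segment to segment.
0–2 s: v starts -6 m/s; Δx = -6·2 + ½·-9·2² = -30 m; v ends -24 m/s.
2–7 s: v starts -24 m/s; Δx = -24·5 + ½·7·5² = -32.5 m; v ends 11 m/s.
7–12 s: v starts 11 m/s; Δx = 11·5 + ½·-4·5² = 5 m; v ends -9 m/s.
12–13 s: v starts -9 m/s; Δx = -9·1 + ½·-5·1² = -11.5 m; v ends -14 m/s.
x(13) = -7 + Σ Δx = -76 m.

-76 m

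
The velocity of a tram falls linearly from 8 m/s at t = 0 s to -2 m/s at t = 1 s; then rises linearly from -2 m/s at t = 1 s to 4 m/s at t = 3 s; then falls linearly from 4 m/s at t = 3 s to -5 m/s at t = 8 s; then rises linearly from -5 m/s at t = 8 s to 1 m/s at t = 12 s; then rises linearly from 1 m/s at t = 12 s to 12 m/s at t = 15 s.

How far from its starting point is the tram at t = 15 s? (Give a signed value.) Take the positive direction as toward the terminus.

14 m

Displacement is the signed area under the v-t curve.
0–1 s: ½(8 + -2)(1) = 3 m
1–3 s: ½(-2 + 4)(2) = 2 m
3–8 s: ½(4 + -5)(5) = -2.5 m
8–12 s: ½(-5 + 1)(4) = -8 m
12–15 s: ½(1 + 12)(3) = 19.5 m
Net displacement = 14 m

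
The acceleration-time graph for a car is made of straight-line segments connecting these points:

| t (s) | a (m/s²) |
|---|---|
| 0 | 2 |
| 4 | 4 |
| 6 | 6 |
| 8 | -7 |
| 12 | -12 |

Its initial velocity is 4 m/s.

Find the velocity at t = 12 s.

-13 m/s

Δv equals the area under the a-t graph; then v = v₀ + Δv.
0–4 s: ½(2 + 4)(4) = 12 m/s
4–6 s: ½(4 + 6)(2) = 10 m/s
6–8 s: ½(6 + -7)(2) = -1 m/s
8–12 s: ½(-7 + -12)(4) = -38 m/s
Δv = -17 m/s, so v(12) = 4 + (-17) = -13 m/s.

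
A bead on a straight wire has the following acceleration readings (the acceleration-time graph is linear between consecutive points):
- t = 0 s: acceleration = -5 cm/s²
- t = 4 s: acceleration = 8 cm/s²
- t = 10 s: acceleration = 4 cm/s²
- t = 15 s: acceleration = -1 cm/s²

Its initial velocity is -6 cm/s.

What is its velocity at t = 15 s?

Δv equals the area under the a-t graph; then v = v₀ + Δv.
0–4 s: ½(-5 + 8)(4) = 6 cm/s
4–10 s: ½(8 + 4)(6) = 36 cm/s
10–15 s: ½(4 + -1)(5) = 7.5 cm/s
Δv = 49.5 cm/s, so v(15) = -6 + (49.5) = 43.5 cm/s.

43.5 cm/s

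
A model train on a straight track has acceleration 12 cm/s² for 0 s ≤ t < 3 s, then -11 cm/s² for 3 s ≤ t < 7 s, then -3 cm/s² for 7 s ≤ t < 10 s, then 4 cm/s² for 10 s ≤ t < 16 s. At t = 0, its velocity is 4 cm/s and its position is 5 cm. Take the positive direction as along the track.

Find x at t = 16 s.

On each constant-a segment, Δv = aΔt and Δx = v₀Δt + ½aΔt²; chain segment to segment.
0–3 s: v starts 4 cm/s; Δx = 4·3 + ½·12·3² = 66 cm; v ends 40 cm/s.
3–7 s: v starts 40 cm/s; Δx = 40·4 + ½·-11·4² = 72 cm; v ends -4 cm/s.
7–10 s: v starts -4 cm/s; Δx = -4·3 + ½·-3·3² = -25.5 cm; v ends -13 cm/s.
10–16 s: v starts -13 cm/s; Δx = -13·6 + ½·4·6² = -6 cm; v ends 11 cm/s.
x(16) = 5 + Σ Δx = 111.5 cm.

111.5 cm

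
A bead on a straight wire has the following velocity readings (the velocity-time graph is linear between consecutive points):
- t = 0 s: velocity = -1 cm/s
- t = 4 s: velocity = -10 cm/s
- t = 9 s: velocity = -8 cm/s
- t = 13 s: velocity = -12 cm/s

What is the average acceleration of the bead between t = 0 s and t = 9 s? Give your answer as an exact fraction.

Average acceleration = Δv/Δt = (-8 − -1)/(9 − 0) = -7/9 cm/s².

-7/9 cm/s²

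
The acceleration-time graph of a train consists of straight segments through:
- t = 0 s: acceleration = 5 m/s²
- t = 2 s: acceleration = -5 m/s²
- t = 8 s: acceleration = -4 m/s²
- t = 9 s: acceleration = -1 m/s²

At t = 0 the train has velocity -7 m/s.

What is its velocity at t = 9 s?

Δv equals the area under the a-t graph; then v = v₀ + Δv.
0–2 s: ½(5 + -5)(2) = 0 m/s
2–8 s: ½(-5 + -4)(6) = -27 m/s
8–9 s: ½(-4 + -1)(1) = -2.5 m/s
Δv = -29.5 m/s, so v(9) = -7 + (-29.5) = -36.5 m/s.

-36.5 m/s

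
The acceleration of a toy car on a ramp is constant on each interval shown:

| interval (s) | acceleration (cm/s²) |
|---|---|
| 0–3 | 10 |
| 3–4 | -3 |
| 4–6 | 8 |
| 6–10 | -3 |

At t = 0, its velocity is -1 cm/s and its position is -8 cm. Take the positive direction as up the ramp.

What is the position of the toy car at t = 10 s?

273.5 cm

On each constant-a segment, Δv = aΔt and Δx = v₀Δt + ½aΔt²; chain segment to segment.
0–3 s: v starts -1 cm/s; Δx = -1·3 + ½·10·3² = 42 cm; v ends 29 cm/s.
3–4 s: v starts 29 cm/s; Δx = 29·1 + ½·-3·1² = 27.5 cm; v ends 26 cm/s.
4–6 s: v starts 26 cm/s; Δx = 26·2 + ½·8·2² = 68 cm; v ends 42 cm/s.
6–10 s: v starts 42 cm/s; Δx = 42·4 + ½·-3·4² = 144 cm; v ends 30 cm/s.
x(10) = -8 + Σ Δx = 273.5 cm.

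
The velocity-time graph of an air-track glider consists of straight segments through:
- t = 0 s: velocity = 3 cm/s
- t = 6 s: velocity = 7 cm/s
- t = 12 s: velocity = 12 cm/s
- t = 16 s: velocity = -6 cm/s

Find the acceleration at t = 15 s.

Acceleration is the slope of the v-t graph on 12–16 s: (-6 − 12)/(16 − 12) = -4.5 cm/s².

-4.5 cm/s²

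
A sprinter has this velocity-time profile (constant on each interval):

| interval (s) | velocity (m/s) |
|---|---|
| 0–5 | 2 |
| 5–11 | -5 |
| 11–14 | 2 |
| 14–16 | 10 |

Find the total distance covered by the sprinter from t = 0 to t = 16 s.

Total distance travelled is ∫|v| dt — sum the magnitudes of each area piece.
0–5 s: |2| × 5 = 10 m
5–11 s: |-5| × 6 = 30 m
11–14 s: |2| × 3 = 6 m
14–16 s: |10| × 2 = 20 m
Total distance = 66 m

66 m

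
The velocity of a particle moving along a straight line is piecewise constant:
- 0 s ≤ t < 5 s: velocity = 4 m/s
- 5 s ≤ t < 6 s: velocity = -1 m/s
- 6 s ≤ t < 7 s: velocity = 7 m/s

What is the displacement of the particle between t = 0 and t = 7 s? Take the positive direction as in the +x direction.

26 m

Net displacement equals the area under the velocity-time graph (areas below the axis count negative).
0–5 s: 4 × 5 = 20 m
5–6 s: -1 × 1 = -1 m
6–7 s: 7 × 1 = 7 m
Net displacement = 26 m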